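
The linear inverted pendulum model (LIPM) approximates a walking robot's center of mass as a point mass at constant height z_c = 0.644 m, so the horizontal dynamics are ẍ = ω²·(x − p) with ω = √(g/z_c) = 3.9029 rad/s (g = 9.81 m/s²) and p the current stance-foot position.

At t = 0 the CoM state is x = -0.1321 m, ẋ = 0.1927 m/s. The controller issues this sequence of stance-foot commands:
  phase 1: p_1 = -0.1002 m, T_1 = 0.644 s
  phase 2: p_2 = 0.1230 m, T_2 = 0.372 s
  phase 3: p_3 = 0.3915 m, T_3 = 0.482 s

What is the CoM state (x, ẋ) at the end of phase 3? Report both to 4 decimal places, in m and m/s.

phase 1: p=-0.1002, T=0.644, ωT=2.513468, cosh=6.214330, sinh=6.133343; start (x,ẋ)=(-0.132100, 0.192700) → end (x,ẋ)=(0.004388, 0.433885)
phase 2: p=0.1230, T=0.372, ωT=1.451879, cosh=2.252631, sinh=2.018501; start (x,ẋ)=(0.004388, 0.433885) → end (x,ẋ)=(0.080207, 0.042954)
phase 3: p=0.3915, T=0.482, ωT=1.881198, cosh=3.356883, sinh=3.204476; start (x,ẋ)=(0.080207, 0.042954) → end (x,ẋ)=(-0.618208, -3.749074)

x = -0.6182, ẋ = -3.7491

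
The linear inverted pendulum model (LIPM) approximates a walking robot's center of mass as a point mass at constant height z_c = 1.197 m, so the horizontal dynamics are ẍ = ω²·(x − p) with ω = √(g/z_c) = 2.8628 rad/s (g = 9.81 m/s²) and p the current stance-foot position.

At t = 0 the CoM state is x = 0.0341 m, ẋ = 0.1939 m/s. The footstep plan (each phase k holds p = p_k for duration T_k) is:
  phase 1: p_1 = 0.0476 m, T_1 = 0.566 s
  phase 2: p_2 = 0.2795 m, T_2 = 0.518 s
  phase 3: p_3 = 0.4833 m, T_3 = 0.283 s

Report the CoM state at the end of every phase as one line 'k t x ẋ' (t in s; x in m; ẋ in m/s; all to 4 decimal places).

phase 1: p=0.0476, T=0.566, ωT=1.620345, cosh=2.626332, sinh=2.428501; start (x,ẋ)=(0.034100, 0.193900) → end (x,ẋ)=(0.176629, 0.415389)
phase 2: p=0.2795, T=0.518, ωT=1.482930, cosh=2.316405, sinh=2.089433; start (x,ẋ)=(0.176629, 0.415389) → end (x,ẋ)=(0.344384, 0.346874)
phase 3: p=0.4833, T=0.283, ωT=0.810172, cosh=1.346538, sinh=0.901757; start (x,ẋ)=(0.344384, 0.346874) → end (x,ẋ)=(0.405507, 0.108461)

1 0.5660 0.1766 0.4154
2 1.0840 0.3444 0.3469
3 1.3670 0.4055 0.1085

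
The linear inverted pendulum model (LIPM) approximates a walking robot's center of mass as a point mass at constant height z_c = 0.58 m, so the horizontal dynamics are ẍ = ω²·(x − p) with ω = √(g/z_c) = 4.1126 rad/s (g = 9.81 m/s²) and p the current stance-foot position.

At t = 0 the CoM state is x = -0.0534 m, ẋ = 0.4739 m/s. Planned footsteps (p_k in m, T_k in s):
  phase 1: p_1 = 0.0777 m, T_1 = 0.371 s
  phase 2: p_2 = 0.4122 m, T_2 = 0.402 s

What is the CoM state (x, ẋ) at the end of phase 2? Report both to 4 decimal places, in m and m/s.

phase 1: p=0.0777, T=0.371, ωT=1.525775, cosh=2.408078, sinh=2.190626; start (x,ẋ)=(-0.053400, 0.473900) → end (x,ẋ)=(0.014429, -0.039914)
phase 2: p=0.4122, T=0.402, ωT=1.653265, cosh=2.707717, sinh=2.516293; start (x,ẋ)=(0.014429, -0.039914) → end (x,ẋ)=(-0.689271, -4.224405)

x = -0.6893, ẋ = -4.2244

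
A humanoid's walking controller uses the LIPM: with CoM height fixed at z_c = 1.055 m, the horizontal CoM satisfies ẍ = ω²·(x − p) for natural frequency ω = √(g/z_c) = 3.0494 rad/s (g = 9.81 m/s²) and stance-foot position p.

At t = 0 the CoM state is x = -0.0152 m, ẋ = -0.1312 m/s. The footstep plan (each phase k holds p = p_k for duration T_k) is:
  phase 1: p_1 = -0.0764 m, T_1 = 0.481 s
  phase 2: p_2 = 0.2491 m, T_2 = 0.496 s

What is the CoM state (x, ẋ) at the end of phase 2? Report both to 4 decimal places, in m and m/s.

phase 1: p=-0.0764, T=0.481, ωT=1.466761, cosh=2.282922, sinh=2.052251; start (x,ẋ)=(-0.015200, -0.131200) → end (x,ẋ)=(-0.024983, 0.083478)
phase 2: p=0.2491, T=0.496, ωT=1.512502, cosh=2.379215, sinh=2.158857; start (x,ẋ)=(-0.024983, 0.083478) → end (x,ẋ)=(-0.343903, -1.605735)

x = -0.3439, ẋ = -1.6057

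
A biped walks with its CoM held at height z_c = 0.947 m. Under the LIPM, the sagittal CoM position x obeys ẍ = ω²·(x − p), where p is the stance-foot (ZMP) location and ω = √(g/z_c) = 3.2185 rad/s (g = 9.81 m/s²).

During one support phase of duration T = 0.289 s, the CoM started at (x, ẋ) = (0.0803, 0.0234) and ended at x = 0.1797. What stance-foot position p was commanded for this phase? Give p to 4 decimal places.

p = -0.1169

ωT = 3.2185·0.289 = 0.930146; cosh(ωT) = 1.464688, sinh(ωT) = 1.070192
x(T) = p + (x₀−p)·cosh(ωT) + (ẋ₀/ω)·sinh(ωT) ⇒ p·(1 − cosh) = x(T) − x₀·cosh − (ẋ₀/ω)·sinh
numerator   = 0.1797 − (0.0803)·1.464688 − (0.0234/3.2185)·1.070192 = 0.054305
denominator = 1 − 1.464688 = -0.464688
p = 0.054305 / -0.464688 = -0.1169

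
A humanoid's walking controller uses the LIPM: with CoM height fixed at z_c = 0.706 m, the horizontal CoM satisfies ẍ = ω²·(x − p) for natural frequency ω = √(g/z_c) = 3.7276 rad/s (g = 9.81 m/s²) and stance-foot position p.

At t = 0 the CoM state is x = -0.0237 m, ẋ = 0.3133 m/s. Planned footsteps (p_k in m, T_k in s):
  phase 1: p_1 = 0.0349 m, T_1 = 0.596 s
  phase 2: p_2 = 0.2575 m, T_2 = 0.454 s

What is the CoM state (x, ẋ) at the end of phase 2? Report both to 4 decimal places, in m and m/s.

x = 0.2685, ẋ = 0.2042

phase 1: p=0.0349, T=0.596, ωT=2.221650, cosh=4.665481, sinh=4.557051; start (x,ẋ)=(-0.023700, 0.313300) → end (x,ẋ)=(0.144517, 0.466265)
phase 2: p=0.2575, T=0.454, ωT=1.692330, cosh=2.808108, sinh=2.624017; start (x,ẋ)=(0.144517, 0.466265) → end (x,ẋ)=(0.268456, 0.204204)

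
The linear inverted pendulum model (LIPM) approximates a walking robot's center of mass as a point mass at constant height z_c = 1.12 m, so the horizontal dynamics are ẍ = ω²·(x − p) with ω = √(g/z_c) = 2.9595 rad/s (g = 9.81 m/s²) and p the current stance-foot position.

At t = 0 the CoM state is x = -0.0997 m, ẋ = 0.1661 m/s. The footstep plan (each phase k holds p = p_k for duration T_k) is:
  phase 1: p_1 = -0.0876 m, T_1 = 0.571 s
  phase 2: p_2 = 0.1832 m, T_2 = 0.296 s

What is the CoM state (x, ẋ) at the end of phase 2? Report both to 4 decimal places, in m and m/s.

x = 0.0855, ẋ = 0.0601

phase 1: p=-0.0876, T=0.571, ωT=1.689874, cosh=2.801672, sinh=2.617129; start (x,ẋ)=(-0.099700, 0.166100) → end (x,ẋ)=(0.025384, 0.371638)
phase 2: p=0.1832, T=0.296, ωT=0.876012, cosh=1.408872, sinh=0.992432; start (x,ẋ)=(0.025384, 0.371638) → end (x,ẋ)=(0.085482, 0.060071)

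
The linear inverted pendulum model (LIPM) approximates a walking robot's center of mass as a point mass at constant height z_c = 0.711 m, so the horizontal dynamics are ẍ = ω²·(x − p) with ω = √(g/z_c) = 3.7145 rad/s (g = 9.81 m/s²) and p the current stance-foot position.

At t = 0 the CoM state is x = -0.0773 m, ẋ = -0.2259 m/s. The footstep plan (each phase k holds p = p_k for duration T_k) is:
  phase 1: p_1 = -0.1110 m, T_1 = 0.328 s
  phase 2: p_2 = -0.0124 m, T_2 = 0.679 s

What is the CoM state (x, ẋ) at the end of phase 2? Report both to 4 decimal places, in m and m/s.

phase 1: p=-0.1110, T=0.328, ωT=1.218356, cosh=1.838670, sinh=1.542954; start (x,ẋ)=(-0.077300, -0.225900) → end (x,ẋ)=(-0.142873, -0.222211)
phase 2: p=-0.0124, T=0.679, ωT=2.522146, cosh=6.267789, sinh=6.187502; start (x,ẋ)=(-0.142873, -0.222211) → end (x,ẋ)=(-1.200327, -4.391485)

x = -1.2003, ẋ = -4.3915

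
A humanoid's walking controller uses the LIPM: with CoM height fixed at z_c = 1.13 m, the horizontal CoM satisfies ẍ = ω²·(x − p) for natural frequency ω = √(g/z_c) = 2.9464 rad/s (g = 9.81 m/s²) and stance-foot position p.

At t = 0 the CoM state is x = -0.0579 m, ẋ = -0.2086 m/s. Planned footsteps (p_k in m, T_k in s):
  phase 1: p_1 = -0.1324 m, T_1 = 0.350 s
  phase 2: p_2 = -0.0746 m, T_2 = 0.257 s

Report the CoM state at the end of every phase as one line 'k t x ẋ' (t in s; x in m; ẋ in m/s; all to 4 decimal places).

phase 1: p=-0.1324, T=0.350, ωT=1.031240, cosh=1.580553, sinh=1.223988; start (x,ẋ)=(-0.057900, -0.208600) → end (x,ẋ)=(-0.101305, -0.061030)
phase 2: p=-0.0746, T=0.257, ωT=0.757225, cosh=1.300658, sinh=0.831692; start (x,ẋ)=(-0.101305, -0.061030) → end (x,ẋ)=(-0.126561, -0.144819)

1 0.3500 -0.1013 -0.0610
2 0.6070 -0.1266 -0.1448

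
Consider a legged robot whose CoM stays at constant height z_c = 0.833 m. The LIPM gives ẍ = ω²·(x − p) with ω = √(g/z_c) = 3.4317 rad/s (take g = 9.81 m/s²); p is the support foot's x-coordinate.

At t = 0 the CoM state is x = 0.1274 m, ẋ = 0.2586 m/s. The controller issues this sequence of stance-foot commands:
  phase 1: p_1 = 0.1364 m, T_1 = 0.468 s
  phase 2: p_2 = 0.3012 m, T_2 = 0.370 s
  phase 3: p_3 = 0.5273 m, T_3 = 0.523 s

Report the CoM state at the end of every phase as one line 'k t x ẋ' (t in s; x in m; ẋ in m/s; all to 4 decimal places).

phase 1: p=0.1364, T=0.468, ωT=1.606036, cosh=2.591849, sinh=2.391168; start (x,ẋ)=(0.127400, 0.258600) → end (x,ẋ)=(0.293263, 0.596400)
phase 2: p=0.3012, T=0.370, ωT=1.269729, cosh=1.920398, sinh=1.639490; start (x,ẋ)=(0.293263, 0.596400) → end (x,ẋ)=(0.570887, 1.100669)
phase 3: p=0.5273, T=0.523, ωT=1.794779, cosh=3.092155, sinh=2.925991; start (x,ẋ)=(0.570887, 1.100669) → end (x,ẋ)=(1.600547, 3.841099)

1 0.4680 0.2933 0.5964
2 0.8380 0.5709 1.1007
3 1.3610 1.6005 3.8411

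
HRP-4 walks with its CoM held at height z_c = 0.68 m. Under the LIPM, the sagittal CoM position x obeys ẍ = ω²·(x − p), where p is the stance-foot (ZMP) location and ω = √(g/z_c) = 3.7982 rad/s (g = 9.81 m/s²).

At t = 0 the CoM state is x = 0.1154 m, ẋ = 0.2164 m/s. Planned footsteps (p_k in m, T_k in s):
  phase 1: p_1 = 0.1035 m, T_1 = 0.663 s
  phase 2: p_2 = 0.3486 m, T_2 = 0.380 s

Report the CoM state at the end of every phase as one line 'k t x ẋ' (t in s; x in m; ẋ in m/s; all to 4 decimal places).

1 0.6630 0.5289 1.6296
2 1.0430 1.6095 5.0123

phase 1: p=0.1035, T=0.663, ωT=2.518207, cosh=6.243466, sinh=6.162862; start (x,ẋ)=(0.115400, 0.216400) → end (x,ẋ)=(0.528922, 1.629639)
phase 2: p=0.3486, T=0.380, ωT=1.443316, cosh=2.235429, sinh=1.999286; start (x,ẋ)=(0.528922, 1.629639) → end (x,ẋ)=(1.609502, 5.012253)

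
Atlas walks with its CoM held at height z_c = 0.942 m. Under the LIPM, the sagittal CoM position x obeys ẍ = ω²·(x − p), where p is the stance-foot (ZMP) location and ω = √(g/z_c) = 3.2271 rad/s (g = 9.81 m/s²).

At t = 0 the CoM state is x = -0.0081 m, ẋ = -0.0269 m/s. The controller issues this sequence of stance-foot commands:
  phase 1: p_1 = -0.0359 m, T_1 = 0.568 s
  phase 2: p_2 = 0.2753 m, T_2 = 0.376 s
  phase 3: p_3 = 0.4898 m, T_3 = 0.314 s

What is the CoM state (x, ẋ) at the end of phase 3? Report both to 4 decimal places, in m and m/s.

x = -0.7393, ẋ = -3.6088

phase 1: p=-0.0359, T=0.568, ωT=1.832993, cosh=3.206253, sinh=3.046319; start (x,ẋ)=(-0.008100, -0.026900) → end (x,ẋ)=(0.027841, 0.187047)
phase 2: p=0.2753, T=0.376, ωT=1.213390, cosh=1.831030, sinh=1.533841; start (x,ẋ)=(0.027841, 0.187047) → end (x,ẋ)=(-0.088902, -0.882399)
phase 3: p=0.4898, T=0.314, ωT=1.013309, cosh=1.558859, sinh=1.195843; start (x,ẋ)=(-0.088902, -0.882399) → end (x,ẋ)=(-0.739298, -3.608807)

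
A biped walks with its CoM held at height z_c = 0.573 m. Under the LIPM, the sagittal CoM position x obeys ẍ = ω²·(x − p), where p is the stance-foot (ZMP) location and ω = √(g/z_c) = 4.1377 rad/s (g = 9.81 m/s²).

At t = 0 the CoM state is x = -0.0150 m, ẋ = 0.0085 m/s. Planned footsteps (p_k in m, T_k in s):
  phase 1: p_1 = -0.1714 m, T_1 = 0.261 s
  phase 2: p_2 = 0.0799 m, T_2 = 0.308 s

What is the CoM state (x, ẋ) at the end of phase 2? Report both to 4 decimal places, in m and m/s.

x = 0.4371, ẋ = 1.7079

phase 1: p=-0.1714, T=0.261, ωT=1.079940, cosh=1.642059, sinh=1.302443; start (x,ẋ)=(-0.015000, 0.008500) → end (x,ẋ)=(0.088094, 0.856816)
phase 2: p=0.0799, T=0.308, ωT=1.274412, cosh=1.928096, sinh=1.648500; start (x,ẋ)=(0.088094, 0.856816) → end (x,ẋ)=(0.437062, 1.707911)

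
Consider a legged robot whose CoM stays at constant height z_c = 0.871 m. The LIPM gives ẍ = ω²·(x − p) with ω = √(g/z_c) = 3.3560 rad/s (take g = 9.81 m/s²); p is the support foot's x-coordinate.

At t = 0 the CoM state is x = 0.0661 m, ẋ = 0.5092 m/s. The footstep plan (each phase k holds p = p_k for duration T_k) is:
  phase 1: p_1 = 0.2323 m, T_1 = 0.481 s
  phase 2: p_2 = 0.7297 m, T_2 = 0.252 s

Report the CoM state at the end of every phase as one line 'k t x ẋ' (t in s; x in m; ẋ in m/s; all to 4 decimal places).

phase 1: p=0.2323, T=0.481, ωT=1.614236, cosh=2.611545, sinh=2.412503; start (x,ẋ)=(0.066100, 0.509200) → end (x,ẋ)=(0.164306, -0.015816)
phase 2: p=0.7297, T=0.252, ωT=0.845712, cosh=1.379444, sinh=0.950192; start (x,ẋ)=(0.164306, -0.015816) → end (x,ẋ)=(-0.054707, -1.824771)

1 0.4810 0.1643 -0.0158
2 0.7330 -0.0547 -1.8248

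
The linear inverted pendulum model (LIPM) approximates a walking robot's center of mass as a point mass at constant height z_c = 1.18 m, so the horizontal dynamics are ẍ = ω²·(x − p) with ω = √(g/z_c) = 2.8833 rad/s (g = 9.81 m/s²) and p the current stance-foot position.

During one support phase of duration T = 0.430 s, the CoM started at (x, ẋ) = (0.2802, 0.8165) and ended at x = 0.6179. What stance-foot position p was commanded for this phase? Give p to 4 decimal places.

ωT = 2.8833·0.430 = 1.239819; cosh(ωT) = 1.872212, sinh(ωT) = 1.582776
x(T) = p + (x₀−p)·cosh(ωT) + (ẋ₀/ω)·sinh(ωT) ⇒ p·(1 − cosh) = x(T) − x₀·cosh − (ẋ₀/ω)·sinh
numerator   = 0.6179 − (0.2802)·1.872212 − (0.8165/2.8833)·1.582776 = -0.354908
denominator = 1 − 1.872212 = -0.872212
p = -0.354908 / -0.872212 = 0.4069

p = 0.4069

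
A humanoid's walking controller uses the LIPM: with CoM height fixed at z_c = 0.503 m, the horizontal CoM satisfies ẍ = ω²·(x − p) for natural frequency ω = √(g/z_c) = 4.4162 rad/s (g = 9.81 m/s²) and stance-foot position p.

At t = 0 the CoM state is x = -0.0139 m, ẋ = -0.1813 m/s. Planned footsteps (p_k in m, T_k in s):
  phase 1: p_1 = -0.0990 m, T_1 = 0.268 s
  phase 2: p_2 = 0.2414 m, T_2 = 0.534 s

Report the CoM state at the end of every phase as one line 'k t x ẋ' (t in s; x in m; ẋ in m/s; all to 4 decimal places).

phase 1: p=-0.0990, T=0.268, ωT=1.183542, cosh=1.786056, sinh=1.479864; start (x,ẋ)=(-0.013900, -0.181300) → end (x,ẋ)=(-0.007760, 0.232348)
phase 2: p=0.2414, T=0.534, ωT=2.358251, cosh=5.333514, sinh=5.238928; start (x,ẋ)=(-0.007760, 0.232348) → end (x,ẋ)=(-0.811864, -4.525372)

1 0.2680 -0.0078 0.2323
2 0.8020 -0.8119 -4.5254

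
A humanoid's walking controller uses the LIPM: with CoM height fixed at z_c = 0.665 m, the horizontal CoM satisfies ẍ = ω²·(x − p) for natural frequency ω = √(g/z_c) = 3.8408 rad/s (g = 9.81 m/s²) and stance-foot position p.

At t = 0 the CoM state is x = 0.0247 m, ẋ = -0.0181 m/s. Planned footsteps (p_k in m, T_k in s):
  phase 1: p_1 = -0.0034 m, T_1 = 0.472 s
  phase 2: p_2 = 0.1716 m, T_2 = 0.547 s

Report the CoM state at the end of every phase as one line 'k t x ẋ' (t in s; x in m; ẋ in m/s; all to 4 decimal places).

1 0.4720 0.0709 0.2649
2 1.0190 0.0317 -0.4575

phase 1: p=-0.0034, T=0.472, ωT=1.812858, cosh=3.145560, sinh=2.982373; start (x,ẋ)=(0.024700, -0.018100) → end (x,ẋ)=(0.070936, 0.264942)
phase 2: p=0.1716, T=0.547, ωT=2.100918, cosh=4.148005, sinh=4.025661; start (x,ẋ)=(0.070936, 0.264942) → end (x,ẋ)=(0.031738, -0.457466)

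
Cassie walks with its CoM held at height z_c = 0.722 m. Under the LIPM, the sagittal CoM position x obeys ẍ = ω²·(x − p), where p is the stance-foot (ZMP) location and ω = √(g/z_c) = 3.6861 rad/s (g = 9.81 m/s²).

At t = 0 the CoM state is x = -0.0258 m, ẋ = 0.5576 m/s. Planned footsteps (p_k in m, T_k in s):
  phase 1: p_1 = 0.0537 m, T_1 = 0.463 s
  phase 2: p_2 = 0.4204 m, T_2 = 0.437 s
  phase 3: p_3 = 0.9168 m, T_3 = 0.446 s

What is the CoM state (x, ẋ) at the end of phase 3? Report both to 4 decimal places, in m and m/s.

x = -0.0505, ẋ = -3.1540

phase 1: p=0.0537, T=0.463, ωT=1.706664, cosh=2.846010, sinh=2.664540; start (x,ẋ)=(-0.025800, 0.557600) → end (x,ẋ)=(0.230510, 0.806105)
phase 2: p=0.4204, T=0.437, ωT=1.610826, cosh=2.603333, sinh=2.403611; start (x,ẋ)=(0.230510, 0.806105) → end (x,ẋ)=(0.451693, 0.416143)
phase 3: p=0.9168, T=0.446, ωT=1.644001, cosh=2.684520, sinh=2.491315; start (x,ẋ)=(0.451693, 0.416143) → end (x,ẋ)=(-0.050532, -3.154046)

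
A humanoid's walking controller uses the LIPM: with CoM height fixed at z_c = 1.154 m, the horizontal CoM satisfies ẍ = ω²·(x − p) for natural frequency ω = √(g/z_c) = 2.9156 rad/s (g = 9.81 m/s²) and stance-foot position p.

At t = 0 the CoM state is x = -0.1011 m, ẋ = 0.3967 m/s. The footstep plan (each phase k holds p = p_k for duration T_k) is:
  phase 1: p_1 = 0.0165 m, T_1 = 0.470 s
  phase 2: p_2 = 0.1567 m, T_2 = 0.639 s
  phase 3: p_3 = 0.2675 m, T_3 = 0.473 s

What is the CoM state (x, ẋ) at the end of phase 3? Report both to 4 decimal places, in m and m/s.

x = -0.8344, ẋ = -3.1080

phase 1: p=0.0165, T=0.470, ωT=1.370332, cosh=2.095340, sinh=1.841317; start (x,ẋ)=(-0.101100, 0.396700) → end (x,ẋ)=(0.020620, 0.199880)
phase 2: p=0.1567, T=0.639, ωT=1.863068, cosh=3.299337, sinh=3.144141; start (x,ẋ)=(0.020620, 0.199880) → end (x,ẋ)=(-0.076726, -0.587982)
phase 3: p=0.2675, T=0.473, ωT=1.379079, cosh=2.111526, sinh=1.859716; start (x,ẋ)=(-0.076726, -0.587982) → end (x,ẋ)=(-0.834386, -3.107996)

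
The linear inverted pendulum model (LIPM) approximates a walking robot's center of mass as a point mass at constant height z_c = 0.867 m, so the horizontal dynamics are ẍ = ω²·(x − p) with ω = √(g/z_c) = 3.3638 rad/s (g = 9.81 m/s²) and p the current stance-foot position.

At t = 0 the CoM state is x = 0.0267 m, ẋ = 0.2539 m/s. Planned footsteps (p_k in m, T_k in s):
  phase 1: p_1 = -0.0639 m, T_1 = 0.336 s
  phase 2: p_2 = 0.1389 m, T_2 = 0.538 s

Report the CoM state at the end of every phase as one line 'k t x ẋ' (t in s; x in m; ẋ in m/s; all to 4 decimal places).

phase 1: p=-0.0639, T=0.336, ωT=1.130237, cosh=1.709673, sinh=1.386716; start (x,ẋ)=(0.026700, 0.253900) → end (x,ẋ)=(0.195666, 0.856702)
phase 2: p=0.1389, T=0.538, ωT=1.809724, cosh=3.136231, sinh=2.972532; start (x,ẋ)=(0.195666, 0.856702) → end (x,ẋ)=(1.073984, 3.254419)

1 0.3360 0.1957 0.8567
2 0.8740 1.0740 3.2544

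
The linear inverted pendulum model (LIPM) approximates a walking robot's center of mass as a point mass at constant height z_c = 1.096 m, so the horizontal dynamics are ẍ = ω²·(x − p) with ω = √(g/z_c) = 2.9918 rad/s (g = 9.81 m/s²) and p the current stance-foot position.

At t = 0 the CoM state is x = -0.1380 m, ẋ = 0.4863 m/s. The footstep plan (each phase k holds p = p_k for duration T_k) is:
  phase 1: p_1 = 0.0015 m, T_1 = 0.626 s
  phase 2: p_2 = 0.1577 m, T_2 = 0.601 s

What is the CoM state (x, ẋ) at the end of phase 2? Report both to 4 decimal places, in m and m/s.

phase 1: p=0.0015, T=0.626, ωT=1.872867, cosh=3.330303, sinh=3.176621; start (x,ẋ)=(-0.138000, 0.486300) → end (x,ẋ)=(0.053264, 0.293744)
phase 2: p=0.1577, T=0.601, ωT=1.798072, cosh=3.101806, sinh=2.936188; start (x,ẋ)=(0.053264, 0.293744) → end (x,ẋ)=(0.122045, -0.006276)

x = 0.1220, ẋ = -0.0063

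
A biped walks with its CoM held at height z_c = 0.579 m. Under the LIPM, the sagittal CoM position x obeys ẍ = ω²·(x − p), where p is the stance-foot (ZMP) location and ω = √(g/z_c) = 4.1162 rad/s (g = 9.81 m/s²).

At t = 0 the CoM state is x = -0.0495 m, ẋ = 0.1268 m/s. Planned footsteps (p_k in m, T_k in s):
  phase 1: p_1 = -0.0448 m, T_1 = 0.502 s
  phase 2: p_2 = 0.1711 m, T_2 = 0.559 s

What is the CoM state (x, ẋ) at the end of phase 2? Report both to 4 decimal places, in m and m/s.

phase 1: p=-0.0448, T=0.502, ωT=2.066332, cosh=4.011230, sinh=3.884581; start (x,ẋ)=(-0.049500, 0.126800) → end (x,ẋ)=(0.056012, 0.433472)
phase 2: p=0.1711, T=0.559, ωT=2.300956, cosh=5.041942, sinh=4.941779; start (x,ẋ)=(0.056012, 0.433472) → end (x,ẋ)=(0.111247, -0.155499)

x = 0.1112, ẋ = -0.1555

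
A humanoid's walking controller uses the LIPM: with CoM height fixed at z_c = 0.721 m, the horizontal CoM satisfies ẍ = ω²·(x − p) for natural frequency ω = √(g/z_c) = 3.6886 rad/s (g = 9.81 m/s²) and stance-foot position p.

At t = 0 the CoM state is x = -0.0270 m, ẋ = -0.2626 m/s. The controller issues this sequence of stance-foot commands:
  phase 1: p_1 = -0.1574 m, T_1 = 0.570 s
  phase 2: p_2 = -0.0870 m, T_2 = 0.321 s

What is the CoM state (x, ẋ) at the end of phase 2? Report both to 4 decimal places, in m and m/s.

x = 0.5829, ẋ = 2.5226

phase 1: p=-0.1574, T=0.570, ωT=2.102502, cosh=4.154389, sinh=4.032238; start (x,ẋ)=(-0.027000, -0.262600) → end (x,ẋ)=(0.097268, 0.848538)
phase 2: p=-0.0870, T=0.321, ωT=1.184041, cosh=1.786795, sinh=1.480755; start (x,ẋ)=(0.097268, 0.848538) → end (x,ẋ)=(0.582887, 2.522618)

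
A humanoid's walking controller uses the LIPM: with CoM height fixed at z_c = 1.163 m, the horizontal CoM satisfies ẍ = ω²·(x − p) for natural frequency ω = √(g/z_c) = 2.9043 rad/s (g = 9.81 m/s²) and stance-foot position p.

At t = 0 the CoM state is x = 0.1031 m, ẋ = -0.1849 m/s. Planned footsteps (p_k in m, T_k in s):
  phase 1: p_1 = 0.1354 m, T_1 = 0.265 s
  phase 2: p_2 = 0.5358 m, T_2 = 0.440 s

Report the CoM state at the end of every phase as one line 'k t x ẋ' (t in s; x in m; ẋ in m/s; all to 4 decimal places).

1 0.2650 0.0391 -0.3220
2 0.7050 -0.6083 -3.0105

phase 1: p=0.1354, T=0.265, ωT=0.769640, cosh=1.311084, sinh=0.847904; start (x,ẋ)=(0.103100, -0.184900) → end (x,ẋ)=(0.039071, -0.321960)
phase 2: p=0.5358, T=0.440, ωT=1.277892, cosh=1.933845, sinh=1.655221; start (x,ẋ)=(0.039071, -0.321960) → end (x,ẋ)=(-0.608289, -3.010527)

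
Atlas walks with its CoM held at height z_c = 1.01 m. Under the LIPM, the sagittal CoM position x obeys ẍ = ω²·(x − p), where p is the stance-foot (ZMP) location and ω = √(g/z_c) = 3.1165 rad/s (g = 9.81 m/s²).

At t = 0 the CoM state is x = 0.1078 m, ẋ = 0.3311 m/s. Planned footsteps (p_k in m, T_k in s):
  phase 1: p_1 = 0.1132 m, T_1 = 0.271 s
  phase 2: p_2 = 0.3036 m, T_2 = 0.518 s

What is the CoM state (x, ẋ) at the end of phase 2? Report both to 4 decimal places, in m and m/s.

phase 1: p=0.1132, T=0.271, ωT=0.844572, cosh=1.378361, sinh=0.948620; start (x,ẋ)=(0.107800, 0.331100) → end (x,ẋ)=(0.206539, 0.440411)
phase 2: p=0.3036, T=0.518, ωT=1.614347, cosh=2.611813, sinh=2.412793; start (x,ẋ)=(0.206539, 0.440411) → end (x,ẋ)=(0.391061, 0.420425)

x = 0.3911, ẋ = 0.4204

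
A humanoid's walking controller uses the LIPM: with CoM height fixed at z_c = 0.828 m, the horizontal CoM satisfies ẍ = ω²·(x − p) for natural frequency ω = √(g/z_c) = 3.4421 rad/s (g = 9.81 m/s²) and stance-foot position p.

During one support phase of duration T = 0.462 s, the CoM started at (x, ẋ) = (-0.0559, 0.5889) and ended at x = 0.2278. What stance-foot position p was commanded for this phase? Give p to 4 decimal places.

p = 0.0203

ωT = 3.4421·0.462 = 1.590250; cosh(ωT) = 2.554425, sinh(ωT) = 2.350551
x(T) = p + (x₀−p)·cosh(ωT) + (ẋ₀/ω)·sinh(ωT) ⇒ p·(1 − cosh) = x(T) − x₀·cosh − (ẋ₀/ω)·sinh
numerator   = 0.2278 − (-0.0559)·2.554425 − (0.5889/3.4421)·2.350551 = -0.031557
denominator = 1 − 2.554425 = -1.554425
p = -0.031557 / -1.554425 = 0.0203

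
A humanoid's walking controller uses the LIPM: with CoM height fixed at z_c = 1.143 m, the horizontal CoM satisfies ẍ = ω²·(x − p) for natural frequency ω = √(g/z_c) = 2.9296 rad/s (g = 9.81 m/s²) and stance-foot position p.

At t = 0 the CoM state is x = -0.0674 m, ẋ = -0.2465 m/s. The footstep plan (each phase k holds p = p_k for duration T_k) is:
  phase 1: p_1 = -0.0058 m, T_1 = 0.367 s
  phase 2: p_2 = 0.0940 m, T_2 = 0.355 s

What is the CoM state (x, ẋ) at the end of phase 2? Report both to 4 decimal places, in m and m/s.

phase 1: p=-0.0058, T=0.367, ωT=1.075163, cosh=1.635857, sinh=1.294615; start (x,ẋ)=(-0.067400, -0.246500) → end (x,ẋ)=(-0.215499, -0.636869)
phase 2: p=0.0940, T=0.355, ωT=1.040008, cosh=1.591346, sinh=1.237894; start (x,ẋ)=(-0.215499, -0.636869) → end (x,ẋ)=(-0.667627, -2.135888)

x = -0.6676, ẋ = -2.1359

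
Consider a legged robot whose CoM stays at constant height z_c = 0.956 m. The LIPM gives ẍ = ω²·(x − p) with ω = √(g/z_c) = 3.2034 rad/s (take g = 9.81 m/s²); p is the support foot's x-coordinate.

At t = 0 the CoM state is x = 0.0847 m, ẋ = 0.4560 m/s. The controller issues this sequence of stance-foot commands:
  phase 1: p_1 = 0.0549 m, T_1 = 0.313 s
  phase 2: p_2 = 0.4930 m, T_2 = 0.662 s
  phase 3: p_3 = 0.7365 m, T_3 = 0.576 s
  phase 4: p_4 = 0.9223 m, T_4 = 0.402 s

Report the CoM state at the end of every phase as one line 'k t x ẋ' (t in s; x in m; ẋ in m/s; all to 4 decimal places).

1 0.3130 0.2689 0.8177
2 0.9750 0.5939 0.5073
3 1.5510 0.7625 0.2358
4 1.9530 0.7340 -0.3971

phase 1: p=0.0549, T=0.313, ωT=1.002664, cosh=1.546217, sinh=1.179316; start (x,ẋ)=(0.084700, 0.456000) → end (x,ẋ)=(0.268851, 0.817654)
phase 2: p=0.4930, T=0.662, ωT=2.120651, cosh=4.228257, sinh=4.108304; start (x,ẋ)=(0.268851, 0.817654) → end (x,ẋ)=(0.593869, 0.507336)
phase 3: p=0.7365, T=0.576, ωT=1.845158, cosh=3.243551, sinh=3.085551; start (x,ẋ)=(0.593869, 0.507336) → end (x,ẋ)=(0.762542, 0.235774)
phase 4: p=0.9223, T=0.402, ωT=1.287767, cosh=1.950285, sinh=1.674398; start (x,ẋ)=(0.762542, 0.235774) → end (x,ẋ)=(0.733965, -0.397076)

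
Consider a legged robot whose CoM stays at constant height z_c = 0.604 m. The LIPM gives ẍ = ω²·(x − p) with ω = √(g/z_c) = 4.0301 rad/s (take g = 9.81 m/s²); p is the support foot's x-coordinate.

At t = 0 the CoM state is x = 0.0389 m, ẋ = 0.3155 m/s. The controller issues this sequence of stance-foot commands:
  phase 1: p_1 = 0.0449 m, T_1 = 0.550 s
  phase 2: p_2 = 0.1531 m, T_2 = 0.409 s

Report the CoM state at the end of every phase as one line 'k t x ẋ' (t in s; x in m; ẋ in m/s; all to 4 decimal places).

phase 1: p=0.0449, T=0.550, ωT=2.216555, cosh=4.642325, sinh=4.533341; start (x,ẋ)=(0.038900, 0.315500) → end (x,ẋ)=(0.371943, 1.355035)
phase 2: p=0.1531, T=0.409, ωT=1.648311, cosh=2.695283, sinh=2.502909; start (x,ẋ)=(0.371943, 1.355035) → end (x,ẋ)=(1.584493, 5.859663)

1 0.5500 0.3719 1.3550
2 0.9590 1.5845 5.8597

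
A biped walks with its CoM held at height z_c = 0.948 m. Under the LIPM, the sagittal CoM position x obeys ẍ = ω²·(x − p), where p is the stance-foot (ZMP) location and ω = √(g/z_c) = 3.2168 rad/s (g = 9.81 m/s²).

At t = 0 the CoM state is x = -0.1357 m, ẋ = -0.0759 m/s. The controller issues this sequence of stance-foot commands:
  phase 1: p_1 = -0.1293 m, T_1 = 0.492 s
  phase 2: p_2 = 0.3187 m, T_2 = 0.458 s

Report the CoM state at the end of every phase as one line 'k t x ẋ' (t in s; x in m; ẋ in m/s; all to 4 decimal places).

phase 1: p=-0.1293, T=0.492, ωT=1.582666, cosh=2.536671, sinh=2.331244; start (x,ẋ)=(-0.135700, -0.075900) → end (x,ẋ)=(-0.200540, -0.240528)
phase 2: p=0.3187, T=0.458, ωT=1.473294, cosh=2.296378, sinh=2.067209; start (x,ẋ)=(-0.200540, -0.240528) → end (x,ẋ)=(-1.028242, -4.005184)

1 0.4920 -0.2005 -0.2405
2 0.9500 -1.0282 -4.0052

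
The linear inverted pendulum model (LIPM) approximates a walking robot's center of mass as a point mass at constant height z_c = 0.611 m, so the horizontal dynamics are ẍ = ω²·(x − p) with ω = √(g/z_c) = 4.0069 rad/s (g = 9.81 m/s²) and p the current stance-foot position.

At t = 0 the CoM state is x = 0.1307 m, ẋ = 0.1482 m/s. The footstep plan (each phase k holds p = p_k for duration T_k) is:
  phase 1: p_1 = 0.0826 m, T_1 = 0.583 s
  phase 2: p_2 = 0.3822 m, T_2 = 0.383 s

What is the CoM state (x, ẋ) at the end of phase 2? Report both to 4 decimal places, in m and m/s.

x = 1.6960, ẋ = 5.5220

phase 1: p=0.0826, T=0.583, ωT=2.336023, cosh=5.218370, sinh=5.121659; start (x,ẋ)=(0.130700, 0.148200) → end (x,ẋ)=(0.523034, 1.760469)
phase 2: p=0.3822, T=0.383, ωT=1.534643, cosh=2.427600, sinh=2.212067; start (x,ẋ)=(0.523034, 1.760469) → end (x,ẋ)=(1.695982, 5.522005)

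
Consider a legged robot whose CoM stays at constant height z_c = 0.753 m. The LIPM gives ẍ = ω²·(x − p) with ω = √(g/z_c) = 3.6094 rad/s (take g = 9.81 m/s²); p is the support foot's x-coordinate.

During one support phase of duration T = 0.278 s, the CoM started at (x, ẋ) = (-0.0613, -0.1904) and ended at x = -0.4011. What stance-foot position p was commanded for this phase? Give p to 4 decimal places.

ωT = 3.6094·0.278 = 1.003413; cosh(ωT) = 1.547101, sinh(ωT) = 1.180475
x(T) = p + (x₀−p)·cosh(ωT) + (ẋ₀/ω)·sinh(ωT) ⇒ p·(1 − cosh) = x(T) − x₀·cosh − (ẋ₀/ω)·sinh
numerator   = -0.4011 − (-0.0613)·1.547101 − (-0.1904/3.6094)·1.180475 = -0.243991
denominator = 1 − 1.547101 = -0.547101
p = -0.243991 / -0.547101 = 0.4460

p = 0.4460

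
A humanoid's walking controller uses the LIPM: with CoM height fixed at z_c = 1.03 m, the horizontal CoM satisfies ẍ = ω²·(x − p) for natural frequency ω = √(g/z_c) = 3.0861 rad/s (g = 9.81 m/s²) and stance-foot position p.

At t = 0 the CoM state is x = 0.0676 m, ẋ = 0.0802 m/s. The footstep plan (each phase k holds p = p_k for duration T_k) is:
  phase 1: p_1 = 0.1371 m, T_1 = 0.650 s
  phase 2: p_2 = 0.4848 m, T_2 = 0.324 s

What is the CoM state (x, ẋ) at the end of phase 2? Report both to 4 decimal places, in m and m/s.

x = -0.4936, ẋ = -2.6101

phase 1: p=0.1371, T=0.650, ωT=2.005965, cosh=3.783897, sinh=3.649367; start (x,ẋ)=(0.067600, 0.080200) → end (x,ẋ)=(-0.031043, -0.479262)
phase 2: p=0.4848, T=0.324, ωT=0.999896, cosh=1.542959, sinh=1.175041; start (x,ẋ)=(-0.031043, -0.479262) → end (x,ẋ)=(-0.493605, -2.610080)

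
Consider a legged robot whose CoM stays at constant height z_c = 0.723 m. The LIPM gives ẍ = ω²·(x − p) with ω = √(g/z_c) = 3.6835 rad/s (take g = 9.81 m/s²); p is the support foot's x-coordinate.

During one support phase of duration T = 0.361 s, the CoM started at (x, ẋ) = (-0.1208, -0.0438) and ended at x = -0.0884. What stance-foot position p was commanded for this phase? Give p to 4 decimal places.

ωT = 3.6835·0.361 = 1.329743; cosh(ωT) = 2.022309, sinh(ωT) = 1.757764
x(T) = p + (x₀−p)·cosh(ωT) + (ẋ₀/ω)·sinh(ωT) ⇒ p·(1 − cosh) = x(T) − x₀·cosh − (ẋ₀/ω)·sinh
numerator   = -0.0884 − (-0.1208)·2.022309 − (-0.0438/3.6835)·1.757764 = 0.176796
denominator = 1 − 2.022309 = -1.022309
p = 0.176796 / -1.022309 = -0.1729

p = -0.1729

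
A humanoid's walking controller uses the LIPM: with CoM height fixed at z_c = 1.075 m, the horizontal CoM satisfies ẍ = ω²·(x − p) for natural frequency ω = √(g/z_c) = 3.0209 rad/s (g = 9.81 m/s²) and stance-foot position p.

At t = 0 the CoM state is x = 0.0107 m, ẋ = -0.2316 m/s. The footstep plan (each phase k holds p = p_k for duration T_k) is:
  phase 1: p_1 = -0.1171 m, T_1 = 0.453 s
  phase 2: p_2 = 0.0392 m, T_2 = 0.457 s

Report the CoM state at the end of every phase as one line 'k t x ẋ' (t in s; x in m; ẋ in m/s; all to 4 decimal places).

1 0.4530 0.0094 0.2249
2 0.9100 0.1148 0.3077

phase 1: p=-0.1171, T=0.453, ωT=1.368468, cosh=2.091911, sinh=1.837414; start (x,ẋ)=(0.010700, -0.231600) → end (x,ẋ)=(0.009379, 0.224886)
phase 2: p=0.0392, T=0.457, ωT=1.380551, cosh=2.114267, sinh=1.862827; start (x,ẋ)=(0.009379, 0.224886) → end (x,ẋ)=(0.114826, 0.307655)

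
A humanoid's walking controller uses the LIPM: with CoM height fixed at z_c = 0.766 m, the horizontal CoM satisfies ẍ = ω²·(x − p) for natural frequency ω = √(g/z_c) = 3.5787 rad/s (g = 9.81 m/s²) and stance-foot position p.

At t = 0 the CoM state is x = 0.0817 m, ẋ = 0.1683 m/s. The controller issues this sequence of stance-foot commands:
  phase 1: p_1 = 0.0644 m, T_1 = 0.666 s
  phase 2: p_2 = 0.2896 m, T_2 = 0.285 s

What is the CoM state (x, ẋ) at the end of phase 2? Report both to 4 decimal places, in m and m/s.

x = 0.9033, ẋ = 2.4903

phase 1: p=0.0644, T=0.666, ωT=2.383414, cosh=5.467046, sinh=5.374810; start (x,ẋ)=(0.081700, 0.168300) → end (x,ẋ)=(0.411748, 1.252866)
phase 2: p=0.2896, T=0.285, ωT=1.019929, cosh=1.566810, sinh=1.206189; start (x,ẋ)=(0.411748, 1.252866) → end (x,ẋ)=(0.903257, 2.490265)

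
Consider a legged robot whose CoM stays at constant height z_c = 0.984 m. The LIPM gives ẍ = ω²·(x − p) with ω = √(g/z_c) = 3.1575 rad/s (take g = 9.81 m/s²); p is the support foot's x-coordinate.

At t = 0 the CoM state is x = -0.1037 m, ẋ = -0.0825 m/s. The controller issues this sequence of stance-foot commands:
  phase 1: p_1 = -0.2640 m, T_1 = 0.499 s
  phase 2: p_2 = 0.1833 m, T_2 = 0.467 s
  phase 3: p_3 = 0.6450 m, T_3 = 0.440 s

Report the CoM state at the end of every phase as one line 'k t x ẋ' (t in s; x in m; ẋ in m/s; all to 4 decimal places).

phase 1: p=-0.2640, T=0.499, ωT=1.575593, cosh=2.520245, sinh=2.313360; start (x,ẋ)=(-0.103700, -0.082500) → end (x,ẋ)=(0.079551, 0.962981)
phase 2: p=0.1833, T=0.467, ωT=1.474553, cosh=2.298981, sinh=2.070100; start (x,ẋ)=(0.079551, 0.962981) → end (x,ẋ)=(0.576126, 1.535736)
phase 3: p=0.6450, T=0.440, ωT=1.389300, cosh=2.130645, sinh=1.881395; start (x,ẋ)=(0.576126, 1.535736) → end (x,ẋ)=(1.413323, 2.862965)

1 0.4990 0.0796 0.9630
2 0.9660 0.5761 1.5357
3 1.4060 1.4133 2.8630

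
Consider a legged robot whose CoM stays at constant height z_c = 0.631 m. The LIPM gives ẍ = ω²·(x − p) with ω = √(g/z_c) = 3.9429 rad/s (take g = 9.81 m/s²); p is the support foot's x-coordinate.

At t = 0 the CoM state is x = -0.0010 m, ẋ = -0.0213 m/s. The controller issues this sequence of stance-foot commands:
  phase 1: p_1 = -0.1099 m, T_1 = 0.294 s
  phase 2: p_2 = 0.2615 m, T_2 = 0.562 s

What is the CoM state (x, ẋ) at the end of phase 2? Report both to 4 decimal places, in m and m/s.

x = 0.0529, ẋ = -0.6782

phase 1: p=-0.1099, T=0.294, ωT=1.159213, cosh=1.750578, sinh=1.436845; start (x,ẋ)=(-0.001000, -0.021300) → end (x,ẋ)=(0.072976, 0.579668)
phase 2: p=0.2615, T=0.562, ωT=2.215910, cosh=4.639401, sinh=4.530347; start (x,ẋ)=(0.072976, 0.579668) → end (x,ẋ)=(0.052893, -0.678239)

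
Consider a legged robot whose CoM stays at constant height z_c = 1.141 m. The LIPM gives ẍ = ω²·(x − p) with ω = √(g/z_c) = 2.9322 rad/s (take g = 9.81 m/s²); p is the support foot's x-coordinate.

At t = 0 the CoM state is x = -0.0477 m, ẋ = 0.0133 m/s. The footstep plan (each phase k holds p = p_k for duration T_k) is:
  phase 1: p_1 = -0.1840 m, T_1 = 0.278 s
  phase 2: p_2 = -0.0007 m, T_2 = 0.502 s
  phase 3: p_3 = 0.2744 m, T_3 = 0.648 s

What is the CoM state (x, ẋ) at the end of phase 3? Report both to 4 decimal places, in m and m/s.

x = 1.2976, ẋ = 3.1335

phase 1: p=-0.1840, T=0.278, ωT=0.815152, cosh=1.351045, sinh=0.908473; start (x,ẋ)=(-0.047700, 0.013300) → end (x,ẋ)=(0.004268, 0.381048)
phase 2: p=-0.0007, T=0.502, ωT=1.471964, cosh=2.293631, sinh=2.064156; start (x,ẋ)=(0.004268, 0.381048) → end (x,ẋ)=(0.278938, 0.904054)
phase 3: p=0.2744, T=0.648, ωT=1.900066, cosh=3.417946, sinh=3.268387; start (x,ẋ)=(0.278938, 0.904054) → end (x,ẋ)=(1.297619, 3.133501)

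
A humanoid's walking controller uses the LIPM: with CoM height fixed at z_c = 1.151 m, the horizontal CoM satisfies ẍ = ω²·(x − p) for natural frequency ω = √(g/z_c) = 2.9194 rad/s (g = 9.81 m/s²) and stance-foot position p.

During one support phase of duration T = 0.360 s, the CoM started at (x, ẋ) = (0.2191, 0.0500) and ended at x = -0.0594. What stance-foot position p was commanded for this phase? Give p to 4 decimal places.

p = 0.7149

ωT = 2.9194·0.360 = 1.050984; cosh(ωT) = 1.605029, sinh(ωT) = 1.255435
x(T) = p + (x₀−p)·cosh(ωT) + (ẋ₀/ω)·sinh(ωT) ⇒ p·(1 − cosh) = x(T) − x₀·cosh − (ẋ₀/ω)·sinh
numerator   = -0.0594 − (0.2191)·1.605029 − (0.0500/2.9194)·1.255435 = -0.432563
denominator = 1 − 1.605029 = -0.605029
p = -0.432563 / -0.605029 = 0.7149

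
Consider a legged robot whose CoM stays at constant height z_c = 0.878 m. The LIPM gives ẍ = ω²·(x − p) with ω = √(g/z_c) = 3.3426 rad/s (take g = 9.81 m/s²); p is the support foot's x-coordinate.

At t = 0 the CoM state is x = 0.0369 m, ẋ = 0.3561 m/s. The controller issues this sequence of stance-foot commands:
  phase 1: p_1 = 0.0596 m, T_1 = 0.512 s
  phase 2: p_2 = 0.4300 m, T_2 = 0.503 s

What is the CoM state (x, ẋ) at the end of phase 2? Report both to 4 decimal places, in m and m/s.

phase 1: p=0.0596, T=0.512, ωT=1.711411, cosh=2.858690, sinh=2.678079; start (x,ẋ)=(0.036900, 0.356100) → end (x,ẋ)=(0.280014, 0.814775)
phase 2: p=0.4300, T=0.503, ωT=1.681328, cosh=2.779406, sinh=2.593279; start (x,ẋ)=(0.280014, 0.814775) → end (x,ẋ)=(0.645252, 0.964465)

x = 0.6453, ẋ = 0.9645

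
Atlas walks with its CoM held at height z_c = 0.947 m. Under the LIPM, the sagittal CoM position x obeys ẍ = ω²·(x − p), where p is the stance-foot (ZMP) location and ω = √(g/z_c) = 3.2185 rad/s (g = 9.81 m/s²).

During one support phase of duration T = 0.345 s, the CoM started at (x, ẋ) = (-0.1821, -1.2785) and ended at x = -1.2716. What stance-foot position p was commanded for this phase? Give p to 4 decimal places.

ωT = 3.2185·0.345 = 1.110383; cosh(ωT) = 1.682476, sinh(ωT) = 1.353043
x(T) = p + (x₀−p)·cosh(ωT) + (ẋ₀/ω)·sinh(ωT) ⇒ p·(1 − cosh) = x(T) − x₀·cosh − (ẋ₀/ω)·sinh
numerator   = -1.2716 − (-0.1821)·1.682476 − (-1.2785/3.2185)·1.353043 = -0.427745
denominator = 1 − 1.682476 = -0.682476
p = -0.427745 / -0.682476 = 0.6268

p = 0.6268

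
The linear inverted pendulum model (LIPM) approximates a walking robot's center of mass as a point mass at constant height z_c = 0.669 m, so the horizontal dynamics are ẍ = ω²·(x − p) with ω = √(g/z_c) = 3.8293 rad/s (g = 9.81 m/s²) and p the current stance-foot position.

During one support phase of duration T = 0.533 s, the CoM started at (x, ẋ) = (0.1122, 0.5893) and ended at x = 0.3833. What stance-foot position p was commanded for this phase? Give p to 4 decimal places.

ωT = 3.8293·0.533 = 2.041017; cosh(ωT) = 3.914165, sinh(ωT) = 3.784269
x(T) = p + (x₀−p)·cosh(ωT) + (ẋ₀/ω)·sinh(ωT) ⇒ p·(1 − cosh) = x(T) − x₀·cosh − (ẋ₀/ω)·sinh
numerator   = 0.3833 − (0.1122)·3.914165 − (0.5893/3.8293)·3.784269 = -0.638239
denominator = 1 − 3.914165 = -2.914165
p = -0.638239 / -2.914165 = 0.2190

p = 0.2190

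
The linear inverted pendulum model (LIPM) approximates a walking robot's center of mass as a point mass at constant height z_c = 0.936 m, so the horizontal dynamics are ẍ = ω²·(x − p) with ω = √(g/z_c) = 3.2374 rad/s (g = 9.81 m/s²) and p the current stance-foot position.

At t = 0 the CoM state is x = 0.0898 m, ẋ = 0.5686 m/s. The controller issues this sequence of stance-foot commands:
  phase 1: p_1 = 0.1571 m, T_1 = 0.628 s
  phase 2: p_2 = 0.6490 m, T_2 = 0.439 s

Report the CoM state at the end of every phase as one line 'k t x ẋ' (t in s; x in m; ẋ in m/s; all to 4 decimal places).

1 0.6280 0.5549 1.3908
2 1.0670 1.2807 2.4543

phase 1: p=0.1571, T=0.628, ωT=2.033087, cosh=3.884280, sinh=3.753349; start (x,ẋ)=(0.089800, 0.568600) → end (x,ẋ)=(0.554907, 1.390833)
phase 2: p=0.6490, T=0.439, ωT=1.421219, cosh=2.191792, sinh=1.950373; start (x,ẋ)=(0.554907, 1.390833) → end (x,ẋ)=(1.280675, 2.454298)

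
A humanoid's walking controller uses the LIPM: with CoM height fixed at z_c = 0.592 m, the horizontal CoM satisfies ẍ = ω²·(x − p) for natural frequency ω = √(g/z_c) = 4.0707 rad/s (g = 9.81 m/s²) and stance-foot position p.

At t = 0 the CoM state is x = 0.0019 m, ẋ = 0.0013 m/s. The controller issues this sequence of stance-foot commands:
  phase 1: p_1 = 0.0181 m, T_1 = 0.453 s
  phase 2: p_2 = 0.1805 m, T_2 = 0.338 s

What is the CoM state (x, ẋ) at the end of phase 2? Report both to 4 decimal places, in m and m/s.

x = -0.3605, ẋ = -2.0326

phase 1: p=0.0181, T=0.453, ωT=1.844027, cosh=3.240063, sinh=3.081884; start (x,ẋ)=(0.001900, 0.001300) → end (x,ẋ)=(-0.033405, -0.199024)
phase 2: p=0.1805, T=0.338, ωT=1.375897, cosh=2.105619, sinh=1.853006; start (x,ẋ)=(-0.033405, -0.199024) → end (x,ẋ)=(-0.360499, -2.032559)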